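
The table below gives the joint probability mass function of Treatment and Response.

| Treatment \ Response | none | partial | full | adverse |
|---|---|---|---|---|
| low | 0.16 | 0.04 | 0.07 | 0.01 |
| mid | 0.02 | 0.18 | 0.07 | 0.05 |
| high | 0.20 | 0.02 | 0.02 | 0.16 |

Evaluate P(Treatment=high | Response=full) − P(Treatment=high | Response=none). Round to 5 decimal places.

P(Response=full) = 0.07 + 0.07 + 0.02 = 0.16; P(Treatment=high | Response=full) = 0.02/0.16 = 0.125000.
P(Response=none) = 0.16 + 0.02 + 0.20 = 0.38; P(Treatment=high | Response=none) = 0.20/0.38 = 0.526316.
Difference = -0.40132.

-0.40132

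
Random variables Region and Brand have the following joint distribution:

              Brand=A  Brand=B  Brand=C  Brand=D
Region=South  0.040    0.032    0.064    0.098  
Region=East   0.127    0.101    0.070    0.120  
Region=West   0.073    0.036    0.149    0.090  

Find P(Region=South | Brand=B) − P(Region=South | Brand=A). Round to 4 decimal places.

0.0227

P(Brand=B) = 0.032 + 0.101 + 0.036 = 0.169; P(Region=South | Brand=B) = 0.032/0.169 = 0.18935.
P(Brand=A) = 0.040 + 0.127 + 0.073 = 0.240; P(Region=South | Brand=A) = 0.040/0.240 = 0.16667.
Difference = 0.0227.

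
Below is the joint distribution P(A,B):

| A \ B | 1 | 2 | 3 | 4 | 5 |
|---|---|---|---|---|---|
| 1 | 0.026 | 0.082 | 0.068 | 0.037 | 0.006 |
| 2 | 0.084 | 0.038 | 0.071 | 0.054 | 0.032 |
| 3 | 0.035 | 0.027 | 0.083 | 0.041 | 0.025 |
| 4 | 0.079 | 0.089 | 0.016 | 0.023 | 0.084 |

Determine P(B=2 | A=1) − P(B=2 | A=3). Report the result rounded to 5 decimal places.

P(A=1) = 0.026 + 0.082 + 0.068 + 0.037 + 0.006 = 0.219; P(B=2 | A=1) = 0.082/0.219 = 0.374429.
P(A=3) = 0.035 + 0.027 + 0.083 + 0.041 + 0.025 = 0.211; P(B=2 | A=3) = 0.027/0.211 = 0.127962.
Difference = 0.24647.

0.24647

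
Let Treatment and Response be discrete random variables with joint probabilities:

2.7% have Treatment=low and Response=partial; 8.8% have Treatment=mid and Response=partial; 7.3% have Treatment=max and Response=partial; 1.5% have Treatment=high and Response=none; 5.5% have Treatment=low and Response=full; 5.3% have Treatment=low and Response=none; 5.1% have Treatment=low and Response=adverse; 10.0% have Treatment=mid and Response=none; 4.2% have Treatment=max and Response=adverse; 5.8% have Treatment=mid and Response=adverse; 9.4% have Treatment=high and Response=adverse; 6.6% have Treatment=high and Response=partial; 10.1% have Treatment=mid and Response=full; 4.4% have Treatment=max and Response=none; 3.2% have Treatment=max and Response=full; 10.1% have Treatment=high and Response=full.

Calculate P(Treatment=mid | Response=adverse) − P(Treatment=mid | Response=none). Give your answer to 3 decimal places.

-0.235

P(Response=adverse) = 0.051 + 0.058 + 0.094 + 0.042 = 0.245; P(Treatment=mid | Response=adverse) = 0.058/0.245 = 0.2367.
P(Response=none) = 0.053 + 0.100 + 0.015 + 0.044 = 0.212; P(Treatment=mid | Response=none) = 0.100/0.212 = 0.4717.
Difference = -0.235.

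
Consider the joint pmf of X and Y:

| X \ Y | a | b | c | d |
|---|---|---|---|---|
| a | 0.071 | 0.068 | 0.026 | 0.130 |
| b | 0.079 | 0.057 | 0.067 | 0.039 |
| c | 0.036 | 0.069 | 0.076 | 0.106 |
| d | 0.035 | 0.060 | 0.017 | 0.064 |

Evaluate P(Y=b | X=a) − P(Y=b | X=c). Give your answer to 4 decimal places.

-0.0099

P(X=a) = 0.071 + 0.068 + 0.026 + 0.130 = 0.295; P(Y=b | X=a) = 0.068/0.295 = 0.23051.
P(X=c) = 0.036 + 0.069 + 0.076 + 0.106 = 0.287; P(Y=b | X=c) = 0.069/0.287 = 0.24042.
Difference = -0.0099.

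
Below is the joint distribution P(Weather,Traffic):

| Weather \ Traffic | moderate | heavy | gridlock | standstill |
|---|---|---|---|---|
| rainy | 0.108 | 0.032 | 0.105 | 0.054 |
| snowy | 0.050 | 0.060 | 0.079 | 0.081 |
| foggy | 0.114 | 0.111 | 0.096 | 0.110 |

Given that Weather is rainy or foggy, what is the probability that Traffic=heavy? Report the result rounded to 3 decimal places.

P(Weather=rainy) = 0.108 + 0.032 + 0.105 + 0.054 = 0.299.
P(Weather=foggy) = 0.114 + 0.111 + 0.096 + 0.110 = 0.431.
P(Weather ∈ {rainy, foggy}) = 0.299 + 0.431 = 0.730; P(Traffic=heavy, Weather ∈ {rainy, foggy}) = 0.032 + 0.111 = 0.143.
P(Traffic=heavy | Weather ∈ {rainy, foggy}) = 0.143/0.730 = 0.196.

0.196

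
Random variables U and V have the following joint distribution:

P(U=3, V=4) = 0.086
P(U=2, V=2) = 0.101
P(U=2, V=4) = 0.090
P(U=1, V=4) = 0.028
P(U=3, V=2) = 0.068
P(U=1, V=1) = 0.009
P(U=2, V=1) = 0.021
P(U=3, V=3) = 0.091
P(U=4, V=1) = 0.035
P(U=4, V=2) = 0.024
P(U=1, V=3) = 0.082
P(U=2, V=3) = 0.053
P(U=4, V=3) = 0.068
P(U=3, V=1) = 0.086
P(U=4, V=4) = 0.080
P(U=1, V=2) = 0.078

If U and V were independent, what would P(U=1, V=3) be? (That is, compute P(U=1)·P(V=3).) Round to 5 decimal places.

P(U=1) = 0.009 + 0.078 + 0.082 + 0.028 = 0.197.
P(V=3) = 0.082 + 0.053 + 0.091 + 0.068 = 0.294.
Product: 0.197 × 0.294 = 0.05792.

0.05792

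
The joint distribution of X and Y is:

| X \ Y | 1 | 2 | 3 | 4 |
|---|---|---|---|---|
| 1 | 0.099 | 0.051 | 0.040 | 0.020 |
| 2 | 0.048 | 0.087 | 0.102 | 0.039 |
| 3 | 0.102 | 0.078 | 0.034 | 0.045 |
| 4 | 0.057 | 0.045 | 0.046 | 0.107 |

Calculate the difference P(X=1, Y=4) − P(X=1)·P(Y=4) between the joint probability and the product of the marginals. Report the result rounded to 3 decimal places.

-0.024

P(X=1) = 0.099 + 0.051 + 0.040 + 0.020 = 0.210.
P(Y=4) = 0.020 + 0.039 + 0.045 + 0.107 = 0.211.
P(X=1, Y=4) − P(X=1)P(Y=4) = 0.020 − 0.210×0.211 = -0.024.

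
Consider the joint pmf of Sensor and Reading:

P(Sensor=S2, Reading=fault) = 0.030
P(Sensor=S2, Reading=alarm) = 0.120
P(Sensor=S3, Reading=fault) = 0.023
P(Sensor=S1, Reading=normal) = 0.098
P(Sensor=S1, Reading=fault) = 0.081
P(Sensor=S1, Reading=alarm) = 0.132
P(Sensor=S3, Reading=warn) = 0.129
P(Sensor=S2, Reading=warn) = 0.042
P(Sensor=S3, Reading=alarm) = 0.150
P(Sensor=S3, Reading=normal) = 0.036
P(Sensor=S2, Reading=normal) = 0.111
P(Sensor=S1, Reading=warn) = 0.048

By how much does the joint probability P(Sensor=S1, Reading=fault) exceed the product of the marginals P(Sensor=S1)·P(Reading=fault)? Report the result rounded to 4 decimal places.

P(Sensor=S1) = 0.098 + 0.048 + 0.132 + 0.081 = 0.359.
P(Reading=fault) = 0.081 + 0.030 + 0.023 = 0.134.
P(Sensor=S1, Reading=fault) − P(Sensor=S1)P(Reading=fault) = 0.081 − 0.359×0.134 = 0.0329.

0.0329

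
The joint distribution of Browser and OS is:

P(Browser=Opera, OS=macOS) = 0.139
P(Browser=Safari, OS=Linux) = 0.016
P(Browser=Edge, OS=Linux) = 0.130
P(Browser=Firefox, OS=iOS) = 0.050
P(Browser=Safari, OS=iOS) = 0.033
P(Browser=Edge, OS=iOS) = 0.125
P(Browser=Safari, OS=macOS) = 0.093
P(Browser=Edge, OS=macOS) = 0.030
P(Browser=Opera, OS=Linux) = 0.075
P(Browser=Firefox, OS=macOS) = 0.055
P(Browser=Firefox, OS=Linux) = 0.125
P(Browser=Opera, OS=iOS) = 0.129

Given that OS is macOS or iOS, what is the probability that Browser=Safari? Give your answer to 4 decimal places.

P(OS=macOS) = 0.055 + 0.093 + 0.030 + 0.139 = 0.317.
P(OS=iOS) = 0.050 + 0.033 + 0.125 + 0.129 = 0.337.
P(OS ∈ {macOS, iOS}) = 0.317 + 0.337 = 0.654; P(Browser=Safari, OS ∈ {macOS, iOS}) = 0.093 + 0.033 = 0.126.
P(Browser=Safari | OS ∈ {macOS, iOS}) = 0.126/0.654 = 0.1927.

0.1927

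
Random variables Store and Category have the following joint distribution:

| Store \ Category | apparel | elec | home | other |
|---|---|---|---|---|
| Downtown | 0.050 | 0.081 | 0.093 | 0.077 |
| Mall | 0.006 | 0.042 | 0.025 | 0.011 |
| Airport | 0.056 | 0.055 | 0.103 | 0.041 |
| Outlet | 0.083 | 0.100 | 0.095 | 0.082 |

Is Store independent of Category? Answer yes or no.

P(Store=Airport) = 0.255 and P(Category=home) = 0.316, so their product is 0.08058, but P(Store=Airport, Category=home) = 0.103. Since these differ, Store and Category are not independent.

no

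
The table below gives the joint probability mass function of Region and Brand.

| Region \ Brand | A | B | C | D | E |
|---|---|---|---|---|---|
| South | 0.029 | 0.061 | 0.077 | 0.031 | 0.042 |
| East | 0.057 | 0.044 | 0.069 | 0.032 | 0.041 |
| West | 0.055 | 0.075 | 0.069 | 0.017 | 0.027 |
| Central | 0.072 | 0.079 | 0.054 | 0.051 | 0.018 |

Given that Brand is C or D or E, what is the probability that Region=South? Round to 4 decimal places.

0.2841

P(Brand=C) = 0.077 + 0.069 + 0.069 + 0.054 = 0.269.
P(Brand=D) = 0.031 + 0.032 + 0.017 + 0.051 = 0.131.
P(Brand=E) = 0.042 + 0.041 + 0.027 + 0.018 = 0.128.
P(Brand ∈ {C, D, E}) = 0.269 + 0.131 + 0.128 = 0.528; P(Region=South, Brand ∈ {C, D, E}) = 0.077 + 0.031 + 0.042 = 0.150.
P(Region=South | Brand ∈ {C, D, E}) = 0.150/0.528 = 0.2841.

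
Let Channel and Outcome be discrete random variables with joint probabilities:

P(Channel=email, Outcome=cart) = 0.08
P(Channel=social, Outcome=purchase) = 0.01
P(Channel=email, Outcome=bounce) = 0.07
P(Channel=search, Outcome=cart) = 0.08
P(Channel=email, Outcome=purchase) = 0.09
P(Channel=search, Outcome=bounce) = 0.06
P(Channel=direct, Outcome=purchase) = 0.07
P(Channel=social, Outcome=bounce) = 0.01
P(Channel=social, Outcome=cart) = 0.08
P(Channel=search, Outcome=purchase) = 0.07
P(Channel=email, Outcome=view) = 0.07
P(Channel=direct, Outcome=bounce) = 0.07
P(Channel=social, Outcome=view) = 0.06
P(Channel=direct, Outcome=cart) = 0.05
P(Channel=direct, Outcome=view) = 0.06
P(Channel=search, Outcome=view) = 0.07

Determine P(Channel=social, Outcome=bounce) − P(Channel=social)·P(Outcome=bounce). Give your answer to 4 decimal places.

P(Channel=social) = 0.01 + 0.06 + 0.08 + 0.01 = 0.16.
P(Outcome=bounce) = 0.07 + 0.06 + 0.01 + 0.07 = 0.21.
P(Channel=social, Outcome=bounce) − P(Channel=social)P(Outcome=bounce) = 0.01 − 0.16×0.21 = -0.0236.

-0.0236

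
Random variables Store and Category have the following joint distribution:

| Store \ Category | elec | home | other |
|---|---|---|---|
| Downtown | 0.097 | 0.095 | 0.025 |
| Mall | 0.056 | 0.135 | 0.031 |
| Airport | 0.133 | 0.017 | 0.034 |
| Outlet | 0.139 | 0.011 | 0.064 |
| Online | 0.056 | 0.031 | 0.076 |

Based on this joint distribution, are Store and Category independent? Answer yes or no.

P(Store=Mall) = 0.222 and P(Category=home) = 0.289, so their product is 0.06416, but P(Store=Mall, Category=home) = 0.135. Since these differ, Store and Category are not independent.

no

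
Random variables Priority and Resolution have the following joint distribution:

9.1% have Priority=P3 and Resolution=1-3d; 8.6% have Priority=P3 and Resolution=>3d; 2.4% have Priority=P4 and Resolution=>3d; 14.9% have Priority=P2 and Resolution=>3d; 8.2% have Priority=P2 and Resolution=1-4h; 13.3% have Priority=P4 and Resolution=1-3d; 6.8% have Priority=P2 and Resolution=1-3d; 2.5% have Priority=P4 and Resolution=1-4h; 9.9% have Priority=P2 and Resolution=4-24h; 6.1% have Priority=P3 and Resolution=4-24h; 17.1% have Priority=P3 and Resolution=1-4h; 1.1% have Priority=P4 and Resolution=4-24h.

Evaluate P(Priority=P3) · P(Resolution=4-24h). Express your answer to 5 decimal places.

P(Priority=P3) = 0.171 + 0.061 + 0.091 + 0.086 = 0.409.
P(Resolution=4-24h) = 0.099 + 0.061 + 0.011 = 0.171.
Product: 0.409 × 0.171 = 0.06994.

0.06994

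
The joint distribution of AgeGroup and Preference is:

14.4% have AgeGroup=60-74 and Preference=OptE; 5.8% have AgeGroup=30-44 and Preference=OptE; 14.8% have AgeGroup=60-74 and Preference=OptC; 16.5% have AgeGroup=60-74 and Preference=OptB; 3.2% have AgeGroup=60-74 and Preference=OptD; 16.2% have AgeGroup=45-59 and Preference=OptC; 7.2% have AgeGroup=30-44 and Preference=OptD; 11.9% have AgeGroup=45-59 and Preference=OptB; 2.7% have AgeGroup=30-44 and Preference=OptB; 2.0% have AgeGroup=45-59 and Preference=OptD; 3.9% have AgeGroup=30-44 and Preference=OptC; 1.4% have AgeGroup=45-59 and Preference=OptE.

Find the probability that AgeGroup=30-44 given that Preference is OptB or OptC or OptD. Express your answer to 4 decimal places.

0.1760

P(Preference=OptB) = 0.027 + 0.119 + 0.165 = 0.311.
P(Preference=OptC) = 0.039 + 0.162 + 0.148 = 0.349.
P(Preference=OptD) = 0.072 + 0.020 + 0.032 = 0.124.
P(Preference ∈ {OptB, OptC, OptD}) = 0.311 + 0.349 + 0.124 = 0.784; P(AgeGroup=30-44, Preference ∈ {OptB, OptC, OptD}) = 0.027 + 0.039 + 0.072 = 0.138.
P(AgeGroup=30-44 | Preference ∈ {OptB, OptC, OptD}) = 0.138/0.784 = 0.1760.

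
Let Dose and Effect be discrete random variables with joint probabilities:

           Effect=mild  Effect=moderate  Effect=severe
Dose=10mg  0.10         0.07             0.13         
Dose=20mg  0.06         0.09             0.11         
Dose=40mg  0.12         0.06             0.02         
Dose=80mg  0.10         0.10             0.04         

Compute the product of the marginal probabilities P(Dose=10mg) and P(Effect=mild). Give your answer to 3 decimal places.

0.114

P(Dose=10mg) = 0.10 + 0.07 + 0.13 = 0.30.
P(Effect=mild) = 0.10 + 0.06 + 0.12 + 0.10 = 0.38.
Product: 0.30 × 0.38 = 0.114.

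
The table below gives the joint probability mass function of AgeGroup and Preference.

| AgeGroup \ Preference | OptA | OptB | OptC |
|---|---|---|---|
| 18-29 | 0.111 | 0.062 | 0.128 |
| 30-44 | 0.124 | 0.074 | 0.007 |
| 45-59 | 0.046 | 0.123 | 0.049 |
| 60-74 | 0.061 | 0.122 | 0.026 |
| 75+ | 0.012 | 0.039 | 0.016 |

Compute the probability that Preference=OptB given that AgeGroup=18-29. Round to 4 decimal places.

P(AgeGroup=18-29) = 0.111 + 0.062 + 0.128 = 0.301.
P(Preference=OptB | AgeGroup=18-29) = 0.062/0.301 = 0.2060.

0.2060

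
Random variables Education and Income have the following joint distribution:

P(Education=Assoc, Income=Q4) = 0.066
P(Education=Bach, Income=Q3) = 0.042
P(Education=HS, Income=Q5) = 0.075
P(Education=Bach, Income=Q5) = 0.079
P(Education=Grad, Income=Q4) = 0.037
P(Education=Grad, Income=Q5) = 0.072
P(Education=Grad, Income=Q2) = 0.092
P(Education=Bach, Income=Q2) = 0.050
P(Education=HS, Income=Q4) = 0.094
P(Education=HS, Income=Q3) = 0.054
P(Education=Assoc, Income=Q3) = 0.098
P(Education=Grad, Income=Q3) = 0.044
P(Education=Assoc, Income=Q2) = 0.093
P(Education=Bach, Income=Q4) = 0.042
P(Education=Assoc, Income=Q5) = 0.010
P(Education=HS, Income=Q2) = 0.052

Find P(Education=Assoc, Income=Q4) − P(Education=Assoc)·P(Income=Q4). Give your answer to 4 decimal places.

P(Education=Assoc) = 0.093 + 0.098 + 0.066 + 0.010 = 0.267.
P(Income=Q4) = 0.094 + 0.066 + 0.042 + 0.037 = 0.239.
P(Education=Assoc, Income=Q4) − P(Education=Assoc)P(Income=Q4) = 0.066 − 0.267×0.239 = 0.0022.

0.0022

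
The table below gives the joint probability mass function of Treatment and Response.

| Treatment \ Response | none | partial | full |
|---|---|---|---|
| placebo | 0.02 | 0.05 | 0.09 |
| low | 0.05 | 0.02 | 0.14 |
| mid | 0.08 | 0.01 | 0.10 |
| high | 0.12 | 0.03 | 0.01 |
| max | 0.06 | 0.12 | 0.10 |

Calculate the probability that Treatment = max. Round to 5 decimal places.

0.28000

P(Treatment=max) = 0.06 + 0.12 + 0.10 = 0.28.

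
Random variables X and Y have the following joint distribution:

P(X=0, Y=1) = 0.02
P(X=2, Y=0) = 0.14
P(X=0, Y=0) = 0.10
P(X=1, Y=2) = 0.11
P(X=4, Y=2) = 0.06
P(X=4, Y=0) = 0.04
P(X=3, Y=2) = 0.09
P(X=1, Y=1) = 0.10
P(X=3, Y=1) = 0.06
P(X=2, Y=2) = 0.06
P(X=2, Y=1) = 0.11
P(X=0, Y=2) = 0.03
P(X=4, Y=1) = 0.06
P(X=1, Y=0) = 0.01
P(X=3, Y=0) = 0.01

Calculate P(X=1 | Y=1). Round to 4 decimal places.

0.2857

P(Y=1) = 0.02 + 0.10 + 0.11 + 0.06 + 0.06 = 0.35.
P(X=1 | Y=1) = 0.10/0.35 = 0.2857.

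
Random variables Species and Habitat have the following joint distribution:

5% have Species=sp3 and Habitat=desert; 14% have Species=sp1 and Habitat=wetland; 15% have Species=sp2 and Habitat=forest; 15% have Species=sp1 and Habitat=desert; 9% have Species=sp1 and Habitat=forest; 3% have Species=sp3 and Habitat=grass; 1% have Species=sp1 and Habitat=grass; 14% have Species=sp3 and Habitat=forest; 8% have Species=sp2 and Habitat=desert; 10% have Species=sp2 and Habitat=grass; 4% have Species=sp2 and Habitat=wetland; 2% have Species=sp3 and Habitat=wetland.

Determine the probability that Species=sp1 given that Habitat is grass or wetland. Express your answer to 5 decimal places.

0.44118

P(Habitat=grass) = 0.01 + 0.10 + 0.03 = 0.14.
P(Habitat=wetland) = 0.14 + 0.04 + 0.02 = 0.20.
P(Habitat ∈ {grass, wetland}) = 0.14 + 0.20 = 0.34; P(Species=sp1, Habitat ∈ {grass, wetland}) = 0.01 + 0.14 = 0.15.
P(Species=sp1 | Habitat ∈ {grass, wetland}) = 0.15/0.34 = 0.44118.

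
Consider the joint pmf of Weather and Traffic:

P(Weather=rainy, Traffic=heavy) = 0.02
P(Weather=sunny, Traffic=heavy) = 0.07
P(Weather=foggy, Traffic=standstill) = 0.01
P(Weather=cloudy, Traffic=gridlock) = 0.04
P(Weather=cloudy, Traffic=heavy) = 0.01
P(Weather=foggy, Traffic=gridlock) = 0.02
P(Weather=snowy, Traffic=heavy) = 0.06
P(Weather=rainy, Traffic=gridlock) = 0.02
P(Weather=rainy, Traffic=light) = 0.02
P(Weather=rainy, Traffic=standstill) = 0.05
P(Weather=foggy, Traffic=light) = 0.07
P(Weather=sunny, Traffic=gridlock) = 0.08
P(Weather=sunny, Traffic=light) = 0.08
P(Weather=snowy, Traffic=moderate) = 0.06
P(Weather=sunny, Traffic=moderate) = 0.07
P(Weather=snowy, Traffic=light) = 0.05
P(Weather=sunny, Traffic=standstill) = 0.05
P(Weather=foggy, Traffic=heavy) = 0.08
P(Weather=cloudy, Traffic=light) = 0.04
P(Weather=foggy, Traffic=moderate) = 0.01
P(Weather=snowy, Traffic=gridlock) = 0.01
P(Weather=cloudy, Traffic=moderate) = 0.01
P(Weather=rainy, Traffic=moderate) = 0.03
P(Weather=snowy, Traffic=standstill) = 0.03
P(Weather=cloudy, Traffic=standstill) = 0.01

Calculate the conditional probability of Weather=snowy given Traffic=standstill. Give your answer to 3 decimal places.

P(Traffic=standstill) = 0.05 + 0.01 + 0.05 + 0.03 + 0.01 = 0.15.
P(Weather=snowy | Traffic=standstill) = 0.03/0.15 = 0.200.

0.200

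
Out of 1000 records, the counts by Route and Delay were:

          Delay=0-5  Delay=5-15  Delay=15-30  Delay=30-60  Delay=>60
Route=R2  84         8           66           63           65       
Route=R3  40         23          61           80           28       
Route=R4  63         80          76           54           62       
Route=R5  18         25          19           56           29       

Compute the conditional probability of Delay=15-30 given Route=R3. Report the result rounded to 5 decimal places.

Total with Route=R3: 40 + 23 + 61 + 80 + 28 = 232.
P(Delay=15-30 | Route=R3) = 61/232 = 0.26293.

0.26293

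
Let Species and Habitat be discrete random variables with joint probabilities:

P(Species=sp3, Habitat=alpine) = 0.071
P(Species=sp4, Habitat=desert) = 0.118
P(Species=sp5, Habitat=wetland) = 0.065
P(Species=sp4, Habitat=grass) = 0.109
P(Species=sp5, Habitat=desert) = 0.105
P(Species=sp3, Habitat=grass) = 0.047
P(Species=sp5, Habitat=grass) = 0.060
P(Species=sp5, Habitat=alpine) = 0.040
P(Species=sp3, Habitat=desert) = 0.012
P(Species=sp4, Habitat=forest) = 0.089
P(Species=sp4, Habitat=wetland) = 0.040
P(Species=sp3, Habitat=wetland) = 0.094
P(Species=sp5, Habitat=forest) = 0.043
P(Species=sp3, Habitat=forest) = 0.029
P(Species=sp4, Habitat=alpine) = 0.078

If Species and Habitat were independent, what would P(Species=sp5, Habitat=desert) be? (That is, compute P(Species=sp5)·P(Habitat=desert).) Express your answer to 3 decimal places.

P(Species=sp5) = 0.043 + 0.060 + 0.065 + 0.105 + 0.040 = 0.313.
P(Habitat=desert) = 0.012 + 0.118 + 0.105 = 0.235.
Product: 0.313 × 0.235 = 0.074.

0.074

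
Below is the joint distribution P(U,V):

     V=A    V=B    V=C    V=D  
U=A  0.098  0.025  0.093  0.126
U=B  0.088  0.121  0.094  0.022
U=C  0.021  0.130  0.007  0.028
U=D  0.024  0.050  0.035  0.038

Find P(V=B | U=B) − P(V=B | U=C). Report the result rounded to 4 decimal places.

P(U=B) = 0.088 + 0.121 + 0.094 + 0.022 = 0.325; P(V=B | U=B) = 0.121/0.325 = 0.37231.
P(U=C) = 0.021 + 0.130 + 0.007 + 0.028 = 0.186; P(V=B | U=C) = 0.130/0.186 = 0.69892.
Difference = -0.3266.

-0.3266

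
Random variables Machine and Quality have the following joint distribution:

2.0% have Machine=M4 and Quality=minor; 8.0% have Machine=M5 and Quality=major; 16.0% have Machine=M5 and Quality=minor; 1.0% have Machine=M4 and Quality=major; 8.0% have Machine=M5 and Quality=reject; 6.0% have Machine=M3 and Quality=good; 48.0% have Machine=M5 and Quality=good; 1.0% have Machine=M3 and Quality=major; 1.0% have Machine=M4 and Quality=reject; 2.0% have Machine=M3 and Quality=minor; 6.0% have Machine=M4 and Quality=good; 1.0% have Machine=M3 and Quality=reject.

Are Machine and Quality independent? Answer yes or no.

Every cell satisfies P(Machine,Quality) = P(Machine)·P(Quality). For instance P(Machine=M3) = 0.100, P(Quality=reject) = 0.100, and 0.100×0.100 = 0.010 matches the joint entry. So Machine and Quality are independent.

yes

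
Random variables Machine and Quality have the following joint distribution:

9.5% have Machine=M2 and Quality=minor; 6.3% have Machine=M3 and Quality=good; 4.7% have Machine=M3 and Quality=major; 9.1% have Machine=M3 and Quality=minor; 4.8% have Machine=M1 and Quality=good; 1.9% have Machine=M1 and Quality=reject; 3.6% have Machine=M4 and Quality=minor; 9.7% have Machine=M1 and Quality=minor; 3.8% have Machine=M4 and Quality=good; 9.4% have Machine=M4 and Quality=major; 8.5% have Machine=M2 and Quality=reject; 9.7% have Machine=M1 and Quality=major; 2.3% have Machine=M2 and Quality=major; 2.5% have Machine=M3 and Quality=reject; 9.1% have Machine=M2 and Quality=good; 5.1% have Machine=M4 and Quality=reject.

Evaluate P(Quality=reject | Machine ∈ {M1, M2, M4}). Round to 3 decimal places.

0.200

P(Machine=M1) = 0.048 + 0.097 + 0.097 + 0.019 = 0.261.
P(Machine=M2) = 0.091 + 0.095 + 0.023 + 0.085 = 0.294.
P(Machine=M4) = 0.038 + 0.036 + 0.094 + 0.051 = 0.219.
P(Machine ∈ {M1, M2, M4}) = 0.261 + 0.294 + 0.219 = 0.774; P(Quality=reject, Machine ∈ {M1, M2, M4}) = 0.019 + 0.085 + 0.051 = 0.155.
P(Quality=reject | Machine ∈ {M1, M2, M4}) = 0.155/0.774 = 0.200.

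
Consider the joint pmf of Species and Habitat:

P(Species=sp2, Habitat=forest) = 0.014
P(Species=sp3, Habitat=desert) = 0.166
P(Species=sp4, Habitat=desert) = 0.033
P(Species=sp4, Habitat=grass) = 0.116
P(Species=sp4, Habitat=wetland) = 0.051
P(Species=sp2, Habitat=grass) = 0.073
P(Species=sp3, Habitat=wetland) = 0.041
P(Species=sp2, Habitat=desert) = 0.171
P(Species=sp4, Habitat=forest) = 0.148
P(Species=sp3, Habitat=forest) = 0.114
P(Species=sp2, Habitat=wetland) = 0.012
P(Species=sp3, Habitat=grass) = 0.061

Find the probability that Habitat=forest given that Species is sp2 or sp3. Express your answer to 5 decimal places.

0.19632

P(Species=sp2) = 0.014 + 0.073 + 0.012 + 0.171 = 0.270.
P(Species=sp3) = 0.114 + 0.061 + 0.041 + 0.166 = 0.382.
P(Species ∈ {sp2, sp3}) = 0.270 + 0.382 = 0.652; P(Habitat=forest, Species ∈ {sp2, sp3}) = 0.014 + 0.114 = 0.128.
P(Habitat=forest | Species ∈ {sp2, sp3}) = 0.128/0.652 = 0.19632.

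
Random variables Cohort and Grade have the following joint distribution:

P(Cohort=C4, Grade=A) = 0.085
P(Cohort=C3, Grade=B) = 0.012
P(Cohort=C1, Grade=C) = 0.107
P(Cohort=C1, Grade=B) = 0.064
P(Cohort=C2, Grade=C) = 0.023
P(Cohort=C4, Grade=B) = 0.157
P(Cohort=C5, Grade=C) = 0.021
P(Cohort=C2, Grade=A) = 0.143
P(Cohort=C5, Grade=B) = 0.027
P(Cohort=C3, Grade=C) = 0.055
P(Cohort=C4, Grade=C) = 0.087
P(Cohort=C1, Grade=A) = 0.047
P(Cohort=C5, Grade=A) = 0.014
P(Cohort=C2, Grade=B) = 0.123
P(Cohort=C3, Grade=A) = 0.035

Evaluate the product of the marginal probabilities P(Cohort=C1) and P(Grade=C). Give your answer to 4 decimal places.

P(Cohort=C1) = 0.047 + 0.064 + 0.107 = 0.218.
P(Grade=C) = 0.107 + 0.023 + 0.055 + 0.087 + 0.021 = 0.293.
Product: 0.218 × 0.293 = 0.0639.

0.0639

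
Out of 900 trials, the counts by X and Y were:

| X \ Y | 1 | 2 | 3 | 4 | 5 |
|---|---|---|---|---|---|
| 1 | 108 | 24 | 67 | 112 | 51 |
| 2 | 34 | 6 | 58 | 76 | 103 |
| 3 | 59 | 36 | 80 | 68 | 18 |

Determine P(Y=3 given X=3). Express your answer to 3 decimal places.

0.307

Total with X=3: 59 + 36 + 80 + 68 + 18 = 261.
P(Y=3 | X=3) = 80/261 = 0.307.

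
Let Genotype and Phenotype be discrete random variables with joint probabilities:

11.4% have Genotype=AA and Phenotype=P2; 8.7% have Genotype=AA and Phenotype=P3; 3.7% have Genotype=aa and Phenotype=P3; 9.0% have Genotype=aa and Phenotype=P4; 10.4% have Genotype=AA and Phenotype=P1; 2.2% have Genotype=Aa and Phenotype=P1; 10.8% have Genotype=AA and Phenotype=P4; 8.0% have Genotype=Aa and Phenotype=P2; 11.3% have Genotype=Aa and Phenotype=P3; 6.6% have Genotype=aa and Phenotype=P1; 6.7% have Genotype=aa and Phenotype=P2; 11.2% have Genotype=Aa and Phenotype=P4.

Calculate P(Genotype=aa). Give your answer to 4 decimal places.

P(Genotype=aa) = 0.066 + 0.067 + 0.037 + 0.090 = 0.260.

0.2600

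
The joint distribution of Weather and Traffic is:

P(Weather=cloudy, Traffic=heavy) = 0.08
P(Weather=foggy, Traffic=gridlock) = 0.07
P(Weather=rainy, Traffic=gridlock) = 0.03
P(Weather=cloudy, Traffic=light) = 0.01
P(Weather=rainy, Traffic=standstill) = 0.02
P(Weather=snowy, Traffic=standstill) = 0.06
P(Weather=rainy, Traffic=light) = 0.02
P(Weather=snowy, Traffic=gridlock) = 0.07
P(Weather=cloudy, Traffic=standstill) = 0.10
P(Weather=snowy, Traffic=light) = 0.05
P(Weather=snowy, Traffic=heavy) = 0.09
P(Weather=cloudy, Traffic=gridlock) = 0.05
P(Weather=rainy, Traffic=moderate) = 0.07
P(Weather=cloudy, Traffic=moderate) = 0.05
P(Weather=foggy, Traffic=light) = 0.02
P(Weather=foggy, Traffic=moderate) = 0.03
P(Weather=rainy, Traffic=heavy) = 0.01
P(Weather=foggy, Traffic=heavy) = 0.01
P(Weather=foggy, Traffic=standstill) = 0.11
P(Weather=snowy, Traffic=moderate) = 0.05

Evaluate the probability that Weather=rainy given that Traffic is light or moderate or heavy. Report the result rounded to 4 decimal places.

0.2041

P(Traffic=light) = 0.01 + 0.02 + 0.05 + 0.02 = 0.10.
P(Traffic=moderate) = 0.05 + 0.07 + 0.05 + 0.03 = 0.20.
P(Traffic=heavy) = 0.08 + 0.01 + 0.09 + 0.01 = 0.19.
P(Traffic ∈ {light, moderate, heavy}) = 0.10 + 0.20 + 0.19 = 0.49; P(Weather=rainy, Traffic ∈ {light, moderate, heavy}) = 0.02 + 0.07 + 0.01 = 0.10.
P(Weather=rainy | Traffic ∈ {light, moderate, heavy}) = 0.10/0.49 = 0.2041.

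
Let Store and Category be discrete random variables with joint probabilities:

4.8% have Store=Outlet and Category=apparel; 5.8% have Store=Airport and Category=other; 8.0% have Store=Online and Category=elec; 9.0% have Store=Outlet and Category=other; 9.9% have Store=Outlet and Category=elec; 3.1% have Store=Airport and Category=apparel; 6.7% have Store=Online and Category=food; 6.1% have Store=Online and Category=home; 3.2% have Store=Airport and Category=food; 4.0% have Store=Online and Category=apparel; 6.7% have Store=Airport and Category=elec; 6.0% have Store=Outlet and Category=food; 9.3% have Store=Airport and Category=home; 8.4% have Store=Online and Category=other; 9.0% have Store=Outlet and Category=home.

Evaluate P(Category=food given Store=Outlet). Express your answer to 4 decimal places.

0.1550

P(Store=Outlet) = 0.060 + 0.048 + 0.099 + 0.090 + 0.090 = 0.387.
P(Category=food | Store=Outlet) = 0.060/0.387 = 0.1550.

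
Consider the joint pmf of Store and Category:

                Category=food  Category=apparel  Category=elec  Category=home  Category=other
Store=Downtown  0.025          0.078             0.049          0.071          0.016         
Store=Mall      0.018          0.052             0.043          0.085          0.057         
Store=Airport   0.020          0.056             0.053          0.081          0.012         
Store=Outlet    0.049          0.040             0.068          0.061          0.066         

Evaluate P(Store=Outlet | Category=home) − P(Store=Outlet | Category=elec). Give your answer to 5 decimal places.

-0.11455

P(Category=home) = 0.071 + 0.085 + 0.081 + 0.061 = 0.298; P(Store=Outlet | Category=home) = 0.061/0.298 = 0.204698.
P(Category=elec) = 0.049 + 0.043 + 0.053 + 0.068 = 0.213; P(Store=Outlet | Category=elec) = 0.068/0.213 = 0.319249.
Difference = -0.11455.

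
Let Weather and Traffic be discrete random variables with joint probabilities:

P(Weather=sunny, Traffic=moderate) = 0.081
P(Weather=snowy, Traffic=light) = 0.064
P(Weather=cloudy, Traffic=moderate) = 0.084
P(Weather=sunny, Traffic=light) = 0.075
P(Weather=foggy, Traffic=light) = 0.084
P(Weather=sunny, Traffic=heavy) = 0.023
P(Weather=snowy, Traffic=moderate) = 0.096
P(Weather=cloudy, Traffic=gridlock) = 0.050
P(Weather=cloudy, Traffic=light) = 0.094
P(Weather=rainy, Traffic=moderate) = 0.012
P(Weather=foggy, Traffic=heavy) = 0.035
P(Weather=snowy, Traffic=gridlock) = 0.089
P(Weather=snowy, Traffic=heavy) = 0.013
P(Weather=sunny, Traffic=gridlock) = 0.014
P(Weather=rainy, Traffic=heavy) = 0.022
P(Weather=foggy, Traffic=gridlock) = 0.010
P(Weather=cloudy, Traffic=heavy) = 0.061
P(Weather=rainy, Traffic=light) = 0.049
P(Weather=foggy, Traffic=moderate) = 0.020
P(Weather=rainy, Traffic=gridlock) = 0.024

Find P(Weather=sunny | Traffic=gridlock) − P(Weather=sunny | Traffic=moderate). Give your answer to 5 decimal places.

-0.20158

P(Traffic=gridlock) = 0.014 + 0.050 + 0.024 + 0.089 + 0.010 = 0.187; P(Weather=sunny | Traffic=gridlock) = 0.014/0.187 = 0.074866.
P(Traffic=moderate) = 0.081 + 0.084 + 0.012 + 0.096 + 0.020 = 0.293; P(Weather=sunny | Traffic=moderate) = 0.081/0.293 = 0.276451.
Difference = -0.20158.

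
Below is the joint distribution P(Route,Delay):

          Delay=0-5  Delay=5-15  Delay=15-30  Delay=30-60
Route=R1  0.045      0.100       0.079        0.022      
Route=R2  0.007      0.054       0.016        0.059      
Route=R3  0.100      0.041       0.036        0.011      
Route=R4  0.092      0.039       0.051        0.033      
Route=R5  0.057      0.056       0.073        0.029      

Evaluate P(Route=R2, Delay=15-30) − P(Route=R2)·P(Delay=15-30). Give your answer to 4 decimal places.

P(Route=R2) = 0.007 + 0.054 + 0.016 + 0.059 = 0.136.
P(Delay=15-30) = 0.079 + 0.016 + 0.036 + 0.051 + 0.073 = 0.255.
P(Route=R2, Delay=15-30) − P(Route=R2)P(Delay=15-30) = 0.016 − 0.136×0.255 = -0.0187.

-0.0187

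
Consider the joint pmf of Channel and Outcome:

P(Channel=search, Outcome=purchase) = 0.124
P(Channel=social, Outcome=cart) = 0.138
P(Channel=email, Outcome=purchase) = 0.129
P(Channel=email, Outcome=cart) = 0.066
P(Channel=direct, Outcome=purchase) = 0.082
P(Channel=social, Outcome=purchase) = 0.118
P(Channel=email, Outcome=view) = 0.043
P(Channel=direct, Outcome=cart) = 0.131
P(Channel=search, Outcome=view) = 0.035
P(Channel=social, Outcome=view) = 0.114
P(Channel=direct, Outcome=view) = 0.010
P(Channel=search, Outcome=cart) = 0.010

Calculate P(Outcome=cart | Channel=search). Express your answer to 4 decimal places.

0.0592

P(Channel=search) = 0.035 + 0.010 + 0.124 = 0.169.
P(Outcome=cart | Channel=search) = 0.010/0.169 = 0.0592.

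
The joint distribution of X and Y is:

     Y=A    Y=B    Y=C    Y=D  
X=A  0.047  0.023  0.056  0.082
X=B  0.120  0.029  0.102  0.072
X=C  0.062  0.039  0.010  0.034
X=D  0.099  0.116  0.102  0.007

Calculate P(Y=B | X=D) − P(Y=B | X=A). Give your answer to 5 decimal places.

P(X=D) = 0.099 + 0.116 + 0.102 + 0.007 = 0.324; P(Y=B | X=D) = 0.116/0.324 = 0.358025.
P(X=A) = 0.047 + 0.023 + 0.056 + 0.082 = 0.208; P(Y=B | X=A) = 0.023/0.208 = 0.110577.
Difference = 0.24745.

0.24745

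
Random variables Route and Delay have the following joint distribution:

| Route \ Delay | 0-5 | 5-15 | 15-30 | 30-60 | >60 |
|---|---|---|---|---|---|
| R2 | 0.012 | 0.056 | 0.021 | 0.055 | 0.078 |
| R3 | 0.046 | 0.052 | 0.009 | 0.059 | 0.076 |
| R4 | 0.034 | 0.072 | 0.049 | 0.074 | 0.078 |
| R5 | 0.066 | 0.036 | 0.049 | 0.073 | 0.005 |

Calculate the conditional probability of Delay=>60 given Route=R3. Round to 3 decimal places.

0.314

P(Route=R3) = 0.046 + 0.052 + 0.009 + 0.059 + 0.076 = 0.242.
P(Delay=>60 | Route=R3) = 0.076/0.242 = 0.314.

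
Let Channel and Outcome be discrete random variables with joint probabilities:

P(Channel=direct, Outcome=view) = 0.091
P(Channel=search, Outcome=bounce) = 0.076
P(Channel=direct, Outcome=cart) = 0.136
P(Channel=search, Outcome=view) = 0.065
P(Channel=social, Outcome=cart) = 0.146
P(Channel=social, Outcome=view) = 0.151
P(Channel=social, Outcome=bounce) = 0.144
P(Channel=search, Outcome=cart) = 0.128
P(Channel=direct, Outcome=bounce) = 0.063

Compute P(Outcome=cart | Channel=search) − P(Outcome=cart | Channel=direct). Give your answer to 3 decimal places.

P(Channel=search) = 0.076 + 0.065 + 0.128 = 0.269; P(Outcome=cart | Channel=search) = 0.128/0.269 = 0.4758.
P(Channel=direct) = 0.063 + 0.091 + 0.136 = 0.290; P(Outcome=cart | Channel=direct) = 0.136/0.290 = 0.4690.
Difference = 0.007.

0.007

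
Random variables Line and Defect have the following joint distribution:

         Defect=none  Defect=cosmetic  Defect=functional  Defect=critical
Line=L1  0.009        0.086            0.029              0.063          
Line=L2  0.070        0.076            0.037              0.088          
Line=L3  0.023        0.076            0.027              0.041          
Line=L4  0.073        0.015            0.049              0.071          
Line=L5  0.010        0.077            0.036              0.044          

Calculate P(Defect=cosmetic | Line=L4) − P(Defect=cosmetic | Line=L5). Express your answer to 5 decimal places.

P(Line=L4) = 0.073 + 0.015 + 0.049 + 0.071 = 0.208; P(Defect=cosmetic | Line=L4) = 0.015/0.208 = 0.072115.
P(Line=L5) = 0.010 + 0.077 + 0.036 + 0.044 = 0.167; P(Defect=cosmetic | Line=L5) = 0.077/0.167 = 0.461078.
Difference = -0.38896.

-0.38896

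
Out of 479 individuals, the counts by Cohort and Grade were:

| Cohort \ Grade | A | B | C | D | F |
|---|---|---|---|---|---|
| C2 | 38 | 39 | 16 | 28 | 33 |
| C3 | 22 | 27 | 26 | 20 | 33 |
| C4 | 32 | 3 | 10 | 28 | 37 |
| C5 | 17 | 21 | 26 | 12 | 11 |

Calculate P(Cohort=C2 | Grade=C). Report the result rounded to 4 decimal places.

0.2051

Total with Grade=C: 16 + 26 + 10 + 26 = 78.
P(Cohort=C2 | Grade=C) = 16/78 = 0.2051.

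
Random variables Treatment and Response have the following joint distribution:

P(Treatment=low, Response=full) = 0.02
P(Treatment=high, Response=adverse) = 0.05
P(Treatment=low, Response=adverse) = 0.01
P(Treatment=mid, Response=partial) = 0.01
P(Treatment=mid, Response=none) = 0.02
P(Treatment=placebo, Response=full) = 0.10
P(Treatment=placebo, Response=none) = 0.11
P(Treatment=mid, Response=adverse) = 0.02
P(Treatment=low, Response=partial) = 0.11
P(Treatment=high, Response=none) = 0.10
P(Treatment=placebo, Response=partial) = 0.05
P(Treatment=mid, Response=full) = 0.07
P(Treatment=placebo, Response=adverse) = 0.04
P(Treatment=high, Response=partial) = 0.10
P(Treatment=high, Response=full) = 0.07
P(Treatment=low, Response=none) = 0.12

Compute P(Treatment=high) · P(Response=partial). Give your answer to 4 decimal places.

P(Treatment=high) = 0.10 + 0.10 + 0.07 + 0.05 = 0.32.
P(Response=partial) = 0.05 + 0.11 + 0.01 + 0.10 = 0.27.
Product: 0.32 × 0.27 = 0.0864.

0.0864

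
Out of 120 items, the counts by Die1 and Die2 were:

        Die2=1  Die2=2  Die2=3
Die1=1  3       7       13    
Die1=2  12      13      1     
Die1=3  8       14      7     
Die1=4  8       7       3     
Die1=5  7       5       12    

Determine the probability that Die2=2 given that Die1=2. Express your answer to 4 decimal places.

0.5000

Total with Die1=2: 12 + 13 + 1 = 26.
P(Die2=2 | Die1=2) = 13/26 = 0.5000.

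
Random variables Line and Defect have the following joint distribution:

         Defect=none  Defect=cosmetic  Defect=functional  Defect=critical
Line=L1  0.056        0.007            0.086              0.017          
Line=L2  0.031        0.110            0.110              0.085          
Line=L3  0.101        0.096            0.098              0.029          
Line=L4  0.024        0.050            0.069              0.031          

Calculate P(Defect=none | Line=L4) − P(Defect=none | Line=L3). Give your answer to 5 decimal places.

-0.17380

P(Line=L4) = 0.024 + 0.050 + 0.069 + 0.031 = 0.174; P(Defect=none | Line=L4) = 0.024/0.174 = 0.137931.
P(Line=L3) = 0.101 + 0.096 + 0.098 + 0.029 = 0.324; P(Defect=none | Line=L3) = 0.101/0.324 = 0.311728.
Difference = -0.17380.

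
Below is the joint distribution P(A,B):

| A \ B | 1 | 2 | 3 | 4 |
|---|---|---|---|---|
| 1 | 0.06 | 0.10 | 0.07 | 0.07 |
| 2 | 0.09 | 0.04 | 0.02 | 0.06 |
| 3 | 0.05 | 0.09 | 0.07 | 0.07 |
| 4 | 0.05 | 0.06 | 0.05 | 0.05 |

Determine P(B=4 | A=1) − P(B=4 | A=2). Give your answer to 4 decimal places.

-0.0524

P(A=1) = 0.06 + 0.10 + 0.07 + 0.07 = 0.30; P(B=4 | A=1) = 0.07/0.30 = 0.23333.
P(A=2) = 0.09 + 0.04 + 0.02 + 0.06 = 0.21; P(B=4 | A=2) = 0.06/0.21 = 0.28571.
Difference = -0.0524.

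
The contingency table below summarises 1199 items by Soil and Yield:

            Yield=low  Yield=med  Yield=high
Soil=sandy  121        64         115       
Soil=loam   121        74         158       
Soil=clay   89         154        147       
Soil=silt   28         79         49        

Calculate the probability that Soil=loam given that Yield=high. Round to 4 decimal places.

0.3369

Total with Yield=high: 115 + 158 + 147 + 49 = 469.
P(Soil=loam | Yield=high) = 158/469 = 0.3369.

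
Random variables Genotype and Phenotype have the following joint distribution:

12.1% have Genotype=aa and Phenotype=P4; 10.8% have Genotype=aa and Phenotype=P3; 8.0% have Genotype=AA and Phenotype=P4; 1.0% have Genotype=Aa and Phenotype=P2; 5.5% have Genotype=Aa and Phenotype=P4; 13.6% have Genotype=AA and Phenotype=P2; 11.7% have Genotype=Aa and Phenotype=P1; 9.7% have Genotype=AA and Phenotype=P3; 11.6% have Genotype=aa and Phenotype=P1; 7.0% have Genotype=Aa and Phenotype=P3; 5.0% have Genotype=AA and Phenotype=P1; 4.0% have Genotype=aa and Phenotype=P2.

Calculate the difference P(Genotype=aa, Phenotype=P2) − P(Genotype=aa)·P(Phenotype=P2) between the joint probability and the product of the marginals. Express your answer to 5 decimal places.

P(Genotype=aa) = 0.116 + 0.040 + 0.108 + 0.121 = 0.385.
P(Phenotype=P2) = 0.136 + 0.010 + 0.040 = 0.186.
P(Genotype=aa, Phenotype=P2) − P(Genotype=aa)P(Phenotype=P2) = 0.040 − 0.385×0.186 = -0.03161.

-0.03161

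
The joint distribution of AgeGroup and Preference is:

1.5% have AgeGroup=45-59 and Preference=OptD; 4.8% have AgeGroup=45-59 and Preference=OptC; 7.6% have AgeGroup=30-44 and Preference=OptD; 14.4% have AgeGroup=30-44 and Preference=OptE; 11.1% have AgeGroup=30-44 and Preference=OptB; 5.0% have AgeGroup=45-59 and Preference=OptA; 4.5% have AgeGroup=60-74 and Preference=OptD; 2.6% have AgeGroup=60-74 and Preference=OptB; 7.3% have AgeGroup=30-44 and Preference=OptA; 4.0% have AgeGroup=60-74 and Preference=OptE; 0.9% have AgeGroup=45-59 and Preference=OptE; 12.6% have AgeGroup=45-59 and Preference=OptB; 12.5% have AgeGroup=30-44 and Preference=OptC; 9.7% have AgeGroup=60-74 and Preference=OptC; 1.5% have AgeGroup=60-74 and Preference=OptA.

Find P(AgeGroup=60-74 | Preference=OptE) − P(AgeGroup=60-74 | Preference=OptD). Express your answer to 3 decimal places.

P(Preference=OptE) = 0.144 + 0.009 + 0.040 = 0.193; P(AgeGroup=60-74 | Preference=OptE) = 0.040/0.193 = 0.2073.
P(Preference=OptD) = 0.076 + 0.015 + 0.045 = 0.136; P(AgeGroup=60-74 | Preference=OptD) = 0.045/0.136 = 0.3309.
Difference = -0.124.

-0.124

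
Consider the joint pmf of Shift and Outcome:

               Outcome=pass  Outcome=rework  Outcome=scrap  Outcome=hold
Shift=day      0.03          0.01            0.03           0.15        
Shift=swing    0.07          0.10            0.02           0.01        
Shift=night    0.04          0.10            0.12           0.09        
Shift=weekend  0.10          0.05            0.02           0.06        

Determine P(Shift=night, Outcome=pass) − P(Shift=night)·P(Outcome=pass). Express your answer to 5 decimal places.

-0.04400

P(Shift=night) = 0.04 + 0.10 + 0.12 + 0.09 = 0.35.
P(Outcome=pass) = 0.03 + 0.07 + 0.04 + 0.10 = 0.24.
P(Shift=night, Outcome=pass) − P(Shift=night)P(Outcome=pass) = 0.04 − 0.35×0.24 = -0.04400.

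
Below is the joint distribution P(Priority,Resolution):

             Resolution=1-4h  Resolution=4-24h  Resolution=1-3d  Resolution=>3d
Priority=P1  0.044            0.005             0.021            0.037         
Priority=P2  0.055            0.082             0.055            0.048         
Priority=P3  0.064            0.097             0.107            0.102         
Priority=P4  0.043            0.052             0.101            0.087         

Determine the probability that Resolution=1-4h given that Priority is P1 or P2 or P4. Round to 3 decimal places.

0.225

P(Priority=P1) = 0.044 + 0.005 + 0.021 + 0.037 = 0.107.
P(Priority=P2) = 0.055 + 0.082 + 0.055 + 0.048 = 0.240.
P(Priority=P4) = 0.043 + 0.052 + 0.101 + 0.087 = 0.283.
P(Priority ∈ {P1, P2, P4}) = 0.107 + 0.240 + 0.283 = 0.630; P(Resolution=1-4h, Priority ∈ {P1, P2, P4}) = 0.044 + 0.055 + 0.043 = 0.142.
P(Resolution=1-4h | Priority ∈ {P1, P2, P4}) = 0.142/0.630 = 0.225.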